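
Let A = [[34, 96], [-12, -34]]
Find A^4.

[[16, 0], [0, 16]]

tr A = 0 and det A = -4, so the characteristic polynomial is λ² − (0)λ + (-4) with roots -2 and 2.
Eigenvectors give P = [[-8, -3], [3, 1]] with P⁻¹ = [[1, 3], [-3, -8]], and A = P·diag(-2, 2)·P⁻¹.
Then A^4 = P·diag(16, 16)·P⁻¹ = [[-128, -48], [48, 16]] · [[1, 3], [-3, -8]] = [[16, 0], [0, 16]].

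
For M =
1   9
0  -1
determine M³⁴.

M² = I (check: tr M = 0 and det M = -1), so M³⁴ = I since 34 is even.

[[1, 0], [0, 1]]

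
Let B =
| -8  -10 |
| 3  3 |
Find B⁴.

tr B = -5 and det B = 6, so the characteristic polynomial is λ² − (-5)λ + (6) with roots -3 and -2.
Eigenvectors give P = [[-2, -5], [1, 3]] with P⁻¹ = [[-3, -5], [1, 2]], and B = P·diag(-3, -2)·P⁻¹.
Then B⁴ = P·diag(81, 16)·P⁻¹ = [[-162, -80], [81, 48]] · [[-3, -5], [1, 2]] = [[406, 650], [-195, -309]].

[[406, 650], [-195, -309]]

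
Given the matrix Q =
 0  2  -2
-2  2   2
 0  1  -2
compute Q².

[[-4, 2, 8], [-4, 2, 4], [-2, 0, 6]]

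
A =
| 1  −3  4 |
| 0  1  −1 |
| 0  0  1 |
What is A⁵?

A = I + N where N = [[0, −3, 4], [0, 0, −1], [0, 0, 0]] is strictly upper-triangular, so N³ = 0.
(I + N)⁵ = I + 5·N + 10·N² = [[1, −15, 50], [0, 1, −5], [0, 0, 1]].

[[1, −15, 50], [0, 1, −5], [0, 0, 1]]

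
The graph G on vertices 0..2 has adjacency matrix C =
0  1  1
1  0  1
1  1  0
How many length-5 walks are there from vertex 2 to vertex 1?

11

The number of length-5 walks from vertex 2 to vertex 1 is entry (2,1) of C^5, where C is the adjacency matrix.
C^2 = [[2, 1, 1], [1, 2, 1], [1, 1, 2]]
C^3 = [[2, 3, 3], [3, 2, 3], [3, 3, 2]]
C^4 = [[6, 5, 5], [5, 6, 5], [5, 5, 6]]
C^5 = [[10, 11, 11], [11, 10, 11], [11, 11, 10]]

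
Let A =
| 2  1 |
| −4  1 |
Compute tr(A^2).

−3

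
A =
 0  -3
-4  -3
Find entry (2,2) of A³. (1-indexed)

-99

A² = [[12, 9], [12, 21]]
A³ = [[-36, -63], [-84, -99]]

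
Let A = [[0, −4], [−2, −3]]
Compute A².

[[8, 12], [6, 17]]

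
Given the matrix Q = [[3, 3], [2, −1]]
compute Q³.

Q² = [[15, 6], [4, 7]]
Q³ = [[57, 39], [26, 5]]

[[57, 39], [26, 5]]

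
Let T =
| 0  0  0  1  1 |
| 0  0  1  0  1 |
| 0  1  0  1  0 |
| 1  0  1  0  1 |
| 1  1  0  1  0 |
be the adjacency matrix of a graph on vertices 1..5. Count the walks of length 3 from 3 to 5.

The number of length-3 walks from vertex 3 to vertex 5 is entry (3,5) of T^3, where T is the adjacency matrix.
T^2 = [[2, 1, 1, 1, 1], [1, 2, 0, 2, 0], [1, 0, 2, 0, 2], [1, 2, 0, 3, 1], [1, 0, 2, 1, 3]]
T^3 = [[2, 2, 2, 4, 4], [2, 0, 4, 1, 5], [2, 4, 0, 5, 1], [4, 1, 5, 2, 6], [4, 5, 1, 6, 2]]

1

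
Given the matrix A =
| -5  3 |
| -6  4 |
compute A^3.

[[-17, 9], [-18, 10]]

tr A = -1 and det A = -2, so the characteristic polynomial is λ² − (-1)λ + (-2) with roots -2 and 1.
Eigenvectors give P = [[1, -1], [1, -2]] with P⁻¹ = [[2, -1], [1, -1]], and A = P·diag(-2, 1)·P⁻¹.
Then A^3 = P·diag(-8, 1)·P⁻¹ = [[-8, -1], [-8, -2]] · [[2, -1], [1, -1]] = [[-17, 9], [-18, 10]].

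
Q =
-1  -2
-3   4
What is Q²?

[[7, -6], [-9, 22]]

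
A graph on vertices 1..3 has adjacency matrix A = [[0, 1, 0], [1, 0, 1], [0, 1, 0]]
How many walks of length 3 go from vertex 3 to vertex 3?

The number of length-3 walks from vertex 3 to vertex 3 is entry (3,3) of A³, where A is the adjacency matrix.
A² = [[1, 0, 1], [0, 2, 0], [1, 0, 1]]
A³ = [[0, 2, 0], [2, 0, 2], [0, 2, 0]]

0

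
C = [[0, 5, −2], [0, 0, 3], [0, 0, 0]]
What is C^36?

C is strictly triangular, hence nilpotent: C^3 = 0, so C^36 = 0.

[[0, 0, 0], [0, 0, 0], [0, 0, 0]]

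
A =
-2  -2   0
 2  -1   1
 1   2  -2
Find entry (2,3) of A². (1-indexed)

-3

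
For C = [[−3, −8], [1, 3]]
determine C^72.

[[1, 0], [0, 1]]

C² = I (check: tr C = 0 and det C = −1), so C^72 = I since 72 is even.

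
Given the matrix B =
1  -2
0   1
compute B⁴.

B = I + N where N = [[0, -2], [0, 0]] is strictly upper-triangular, so N² = 0.
(I + N)⁴ = I + 4·N = [[1, -8], [0, 1]].

[[1, -8], [0, 1]]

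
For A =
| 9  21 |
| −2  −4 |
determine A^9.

[[134709, 402591], [−38342, −114514]]

tr A = 5 and det A = 6, so the characteristic polynomial is λ² − (5)λ + (6) with roots 2 and 3.
Eigenvectors give P = [[−3, 7], [1, −2]] with P⁻¹ = [[2, 7], [1, 3]], and A = P·diag(2, 3)·P⁻¹.
Then A^9 = P·diag(512, 19683)·P⁻¹ = [[−1536, 137781], [512, −39366]] · [[2, 7], [1, 3]] = [[134709, 402591], [−38342, −114514]].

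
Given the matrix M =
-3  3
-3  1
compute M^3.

[[18, -6], [6, 10]]

M^2 = [[0, -6], [6, -8]]
M^3 = [[18, -6], [6, 10]]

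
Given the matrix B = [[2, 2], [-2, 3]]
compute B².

[[0, 10], [-10, 5]]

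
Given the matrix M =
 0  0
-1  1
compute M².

[[0, 0], [-1, 1]]

M² = M (a projection; rank 1, trace 1), so M² = M.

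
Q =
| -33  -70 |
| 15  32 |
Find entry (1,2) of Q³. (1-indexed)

-490

tr Q = -1 and det Q = -6, so the characteristic polynomial is λ² − (-1)λ + (-6) with roots 2 and -3.
Eigenvectors give P = [[-2, -7], [1, 3]] with P⁻¹ = [[3, 7], [-1, -2]], and Q = P·diag(2, -3)·P⁻¹.
Then Q³ = P·diag(8, -27)·P⁻¹ = [[-16, 189], [8, -81]] · [[3, 7], [-1, -2]] = [[-237, -490], [105, 218]].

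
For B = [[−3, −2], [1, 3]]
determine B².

[[7, 0], [0, 7]]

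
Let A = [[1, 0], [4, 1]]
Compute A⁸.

A = I + N where N = [[0, 0], [4, 0]] is strictly lower-triangular, so N² = 0.
(I + N)⁸ = I + 8·N = [[1, 0], [32, 1]].

[[1, 0], [32, 1]]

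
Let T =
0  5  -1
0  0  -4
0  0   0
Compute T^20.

[[0, 0, 0], [0, 0, 0], [0, 0, 0]]

T is strictly triangular, hence nilpotent: T^3 = 0, so T^20 = 0.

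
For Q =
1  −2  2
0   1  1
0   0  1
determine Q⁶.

Q = I + N where N = [[0, −2, 2], [0, 0, 1], [0, 0, 0]] is strictly upper-triangular, so N³ = 0.
(I + N)⁶ = I + 6·N + 15·N² = [[1, −12, −18], [0, 1, 6], [0, 0, 1]].

[[1, −12, −18], [0, 1, 6], [0, 0, 1]]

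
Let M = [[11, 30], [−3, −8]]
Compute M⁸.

[[2551, 7650], [−765, −2294]]

tr M = 3 and det M = 2, so the characteristic polynomial is λ² − (3)λ + (2) with roots 1 and 2.
Eigenvectors give P = [[−3, 10], [1, −3]] with P⁻¹ = [[3, 10], [1, 3]], and M = P·diag(1, 2)·P⁻¹.
Then M⁸ = P·diag(1, 256)·P⁻¹ = [[−3, 2560], [1, −768]] · [[3, 10], [1, 3]] = [[2551, 7650], [−765, −2294]].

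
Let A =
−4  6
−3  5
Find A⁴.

[[−14, 30], [−15, 31]]

tr A = 1 and det A = −2, so the characteristic polynomial is λ² − (1)λ + (−2) with roots 2 and −1.
Eigenvectors give P = [[−1, 2], [−1, 1]] with P⁻¹ = [[1, −2], [1, −1]], and A = P·diag(2, −1)·P⁻¹.
Then A⁴ = P·diag(16, 1)·P⁻¹ = [[−16, 2], [−16, 1]] · [[1, −2], [1, −1]] = [[−14, 30], [−15, 31]].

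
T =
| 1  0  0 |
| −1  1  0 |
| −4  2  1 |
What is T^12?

[[1, 0, 0], [−12, 1, 0], [−180, 24, 1]]

T = I + N where N = [[0, 0, 0], [−1, 0, 0], [−4, 2, 0]] is strictly lower-triangular, so N^3 = 0.
(I + N)^12 = I + 12·N + 66·N^2 = [[1, 0, 0], [−12, 1, 0], [−180, 24, 1]].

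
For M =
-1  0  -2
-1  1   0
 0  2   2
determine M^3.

[[3, -8, -6], [-1, 5, 4], [-4, 14, 12]]

M^2 = [[1, -4, -2], [0, 1, 2], [-2, 6, 4]]
M^3 = [[3, -8, -6], [-1, 5, 4], [-4, 14, 12]]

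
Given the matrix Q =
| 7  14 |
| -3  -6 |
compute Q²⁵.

[[7, 14], [-3, -6]]

Q² = Q (a projection; rank 1, trace 1), so Q²⁵ = Q.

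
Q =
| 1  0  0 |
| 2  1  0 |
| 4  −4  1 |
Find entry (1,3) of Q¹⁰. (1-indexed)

Q = I + N where N = [[0, 0, 0], [2, 0, 0], [4, −4, 0]] is strictly lower-triangular, so N³ = 0.
(I + N)¹⁰ = I + 10·N + 45·N² = [[1, 0, 0], [20, 1, 0], [−320, −40, 1]].

0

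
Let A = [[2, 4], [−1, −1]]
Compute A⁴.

A² = [[0, 4], [−1, −3]]
A³ = [[−4, −4], [1, −1]]
A⁴ = [[−4, −12], [3, 5]]

[[−4, −12], [3, 5]]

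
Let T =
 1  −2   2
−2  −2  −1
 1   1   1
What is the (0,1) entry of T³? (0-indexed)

T² = [[7, 4, 6], [1, 7, −3], [0, −3, 2]]
T³ = [[5, −16, 16], [−16, −19, −8], [8, 8, 5]]

−16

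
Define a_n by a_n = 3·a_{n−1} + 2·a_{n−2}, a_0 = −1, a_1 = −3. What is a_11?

−1010295

With companion matrix A = [[3, 2], [1, 0]], [a_n, a_{n−1}]ᵀ = A·[a_{n−1}, a_{n−2}]ᵀ, so [a_11, a_10]ᵀ = A^10·[a_1, a_0]ᵀ.
A^10 = [[283667, 159294], [79647, 44726]], giving [a_11, a_10]ᵀ = [[−1010295], [−283667]].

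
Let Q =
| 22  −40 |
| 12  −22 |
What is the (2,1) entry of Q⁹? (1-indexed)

tr Q = 0 and det Q = −4, so the characteristic polynomial is λ² − (0)λ + (−4) with roots 2 and −2.
Eigenvectors give P = [[2, 5], [1, 3]] with P⁻¹ = [[3, −5], [−1, 2]], and Q = P·diag(2, −2)·P⁻¹.
Then Q⁹ = P·diag(512, −512)·P⁻¹ = [[1024, −2560], [512, −1536]] · [[3, −5], [−1, 2]] = [[5632, −10240], [3072, −5632]].

3072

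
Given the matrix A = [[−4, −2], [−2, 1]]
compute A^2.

[[20, 6], [6, 5]]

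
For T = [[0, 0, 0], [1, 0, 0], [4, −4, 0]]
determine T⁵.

T is strictly triangular, hence nilpotent: T³ = 0, so T⁵ = 0.

[[0, 0, 0], [0, 0, 0], [0, 0, 0]]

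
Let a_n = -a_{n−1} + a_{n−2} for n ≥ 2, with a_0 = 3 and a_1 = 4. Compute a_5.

With companion matrix Q = [[-1, 1], [1, 0]], [a_n, a_{n−1}]ᵀ = Q·[a_{n−1}, a_{n−2}]ᵀ, so [a_5, a_4]ᵀ = Q^4·[a_1, a_0]ᵀ.
Q^4 = [[5, -3], [-3, 2]], giving [a_5, a_4]ᵀ = [[11], [-6]].

11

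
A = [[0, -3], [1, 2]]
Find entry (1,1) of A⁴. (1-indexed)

-3

A² = [[-3, -6], [2, 1]]
A³ = [[-6, -3], [1, -4]]
A⁴ = [[-3, 12], [-4, -11]]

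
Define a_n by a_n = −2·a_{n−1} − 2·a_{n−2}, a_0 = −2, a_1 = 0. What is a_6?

With companion matrix T = [[−2, −2], [1, 0]], [a_n, a_{n−1}]ᵀ = T·[a_{n−1}, a_{n−2}]ᵀ, so [a_6, a_5]ᵀ = T⁵·[a_1, a_0]ᵀ.
T⁵ = [[8, 8], [−4, 0]], giving [a_6, a_5]ᵀ = [[−16], [0]].

−16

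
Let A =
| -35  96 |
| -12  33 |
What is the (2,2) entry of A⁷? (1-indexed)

17505

tr A = -2 and det A = -3, so the characteristic polynomial is λ² − (-2)λ + (-3) with roots 1 and -3.
Eigenvectors give P = [[8, -3], [3, -1]] with P⁻¹ = [[-1, 3], [-3, 8]], and A = P·diag(1, -3)·P⁻¹.
Then A⁷ = P·diag(1, -2187)·P⁻¹ = [[8, 6561], [3, 2187]] · [[-1, 3], [-3, 8]] = [[-19691, 52512], [-6564, 17505]].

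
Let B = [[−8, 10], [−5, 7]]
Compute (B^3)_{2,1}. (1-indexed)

tr B = −1 and det B = −6, so the characteristic polynomial is λ² − (−1)λ + (−6) with roots 2 and −3.
Eigenvectors give P = [[1, −2], [1, −1]] with P⁻¹ = [[−1, 2], [−1, 1]], and B = P·diag(2, −3)·P⁻¹.
Then B^3 = P·diag(8, −27)·P⁻¹ = [[8, 54], [8, 27]] · [[−1, 2], [−1, 1]] = [[−62, 70], [−35, 43]].

−35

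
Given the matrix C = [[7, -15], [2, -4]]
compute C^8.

tr C = 3 and det C = 2, so the characteristic polynomial is λ² − (3)λ + (2) with roots 2 and 1.
Eigenvectors give P = [[-3, 5], [-1, 2]] with P⁻¹ = [[-2, 5], [-1, 3]], and C = P·diag(2, 1)·P⁻¹.
Then C^8 = P·diag(256, 1)·P⁻¹ = [[-768, 5], [-256, 2]] · [[-2, 5], [-1, 3]] = [[1531, -3825], [510, -1274]].

[[1531, -3825], [510, -1274]]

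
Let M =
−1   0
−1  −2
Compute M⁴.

M² = [[1, 0], [3, 4]]
M³ = [[−1, 0], [−7, −8]]
M⁴ = [[1, 0], [15, 16]]

[[1, 0], [15, 16]]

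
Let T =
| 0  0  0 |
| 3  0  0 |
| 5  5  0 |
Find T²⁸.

[[0, 0, 0], [0, 0, 0], [0, 0, 0]]

T is strictly triangular, hence nilpotent: T³ = 0, so T²⁸ = 0.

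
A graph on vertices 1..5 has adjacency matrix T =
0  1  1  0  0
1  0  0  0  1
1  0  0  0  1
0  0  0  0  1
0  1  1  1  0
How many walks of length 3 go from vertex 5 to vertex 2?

The number of length-3 walks from vertex 5 to vertex 2 is entry (5,2) of T^3, where T is the adjacency matrix.
T^2 = [[2, 0, 0, 0, 2], [0, 2, 2, 1, 0], [0, 2, 2, 1, 0], [0, 1, 1, 1, 0], [2, 0, 0, 0, 3]]
T^3 = [[0, 4, 4, 2, 0], [4, 0, 0, 0, 5], [4, 0, 0, 0, 5], [2, 0, 0, 0, 3], [0, 5, 5, 3, 0]]

5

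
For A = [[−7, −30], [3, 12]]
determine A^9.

[[−172027, −575130], [57513, 192222]]

tr A = 5 and det A = 6, so the characteristic polynomial is λ² − (5)λ + (6) with roots 2 and 3.
Eigenvectors give P = [[−10, 3], [3, −1]] with P⁻¹ = [[−1, −3], [−3, −10]], and A = P·diag(2, 3)·P⁻¹.
Then A^9 = P·diag(512, 19683)·P⁻¹ = [[−5120, 59049], [1536, −19683]] · [[−1, −3], [−3, −10]] = [[−172027, −575130], [57513, 192222]].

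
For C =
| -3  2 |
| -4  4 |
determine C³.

[[-11, 10], [-20, 24]]

C² = [[1, 2], [-4, 8]]
C³ = [[-11, 10], [-20, 24]]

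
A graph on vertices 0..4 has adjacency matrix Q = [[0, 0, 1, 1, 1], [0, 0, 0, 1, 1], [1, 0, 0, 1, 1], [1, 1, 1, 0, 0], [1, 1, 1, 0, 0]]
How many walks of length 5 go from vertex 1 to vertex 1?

8

The number of length-5 walks from vertex 1 to vertex 1 is entry (1,1) of Q⁵, where Q is the adjacency matrix.
Q² = [[3, 2, 2, 1, 1], [2, 2, 2, 0, 0], [2, 2, 3, 1, 1], [1, 0, 1, 3, 3], [1, 0, 1, 3, 3]]
Q³ = [[4, 2, 5, 7, 7], [2, 0, 2, 6, 6], [5, 2, 4, 7, 7], [7, 6, 7, 2, 2], [7, 6, 7, 2, 2]]
Q⁴ = [[19, 14, 18, 11, 11], [14, 12, 14, 4, 4], [18, 14, 19, 11, 11], [11, 4, 11, 20, 20], [11, 4, 11, 20, 20]]
Q⁵ = [[40, 22, 41, 51, 51], [22, 8, 22, 40, 40], [41, 22, 40, 51, 51], [51, 40, 51, 26, 26], [51, 40, 51, 26, 26]]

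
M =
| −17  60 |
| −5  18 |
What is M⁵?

tr M = 1 and det M = −6, so the characteristic polynomial is λ² − (1)λ + (−6) with roots −2 and 3.
Eigenvectors give P = [[4, 3], [1, 1]] with P⁻¹ = [[1, −3], [−1, 4]], and M = P·diag(−2, 3)·P⁻¹.
Then M⁵ = P·diag(−32, 243)·P⁻¹ = [[−128, 729], [−32, 243]] · [[1, −3], [−1, 4]] = [[−857, 3300], [−275, 1068]].

[[−857, 3300], [−275, 1068]]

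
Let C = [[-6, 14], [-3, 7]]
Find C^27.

C² = C (a projection; rank 1, trace 1), so C^27 = C.

[[-6, 14], [-3, 7]]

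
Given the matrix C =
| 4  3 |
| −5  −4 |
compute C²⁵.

C² = I (check: tr C = 0 and det C = −1), so C²⁵ = C since 25 is odd.

[[4, 3], [−5, −4]]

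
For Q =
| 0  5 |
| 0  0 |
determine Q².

[[0, 0], [0, 0]]

Q is strictly triangular, hence nilpotent: Q² = 0, so Q² = 0.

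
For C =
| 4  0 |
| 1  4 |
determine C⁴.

C² = [[16, 0], [8, 16]]
C³ = [[64, 0], [48, 64]]
C⁴ = [[256, 0], [256, 256]]

[[256, 0], [256, 256]]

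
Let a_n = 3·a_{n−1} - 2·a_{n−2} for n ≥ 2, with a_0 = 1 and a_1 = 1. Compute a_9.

1

With companion matrix A = [[3, -2], [1, 0]], [a_n, a_{n−1}]ᵀ = A·[a_{n−1}, a_{n−2}]ᵀ, so [a_9, a_8]ᵀ = A⁸·[a_1, a_0]ᵀ.
A⁸ = [[511, -510], [255, -254]], giving [a_9, a_8]ᵀ = [[1], [1]].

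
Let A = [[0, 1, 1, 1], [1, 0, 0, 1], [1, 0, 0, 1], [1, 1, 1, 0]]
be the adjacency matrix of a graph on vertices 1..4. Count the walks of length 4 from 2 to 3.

The number of length-4 walks from vertex 2 to vertex 3 is entry (2,3) of A⁴, where A is the adjacency matrix.
A² = [[3, 1, 1, 2], [1, 2, 2, 1], [1, 2, 2, 1], [2, 1, 1, 3]]
A³ = [[4, 5, 5, 5], [5, 2, 2, 5], [5, 2, 2, 5], [5, 5, 5, 4]]
A⁴ = [[15, 9, 9, 14], [9, 10, 10, 9], [9, 10, 10, 9], [14, 9, 9, 15]]

10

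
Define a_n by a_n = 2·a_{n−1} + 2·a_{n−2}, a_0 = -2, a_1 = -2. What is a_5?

With companion matrix Q = [[2, 2], [1, 0]], [a_n, a_{n−1}]ᵀ = Q·[a_{n−1}, a_{n−2}]ᵀ, so [a_5, a_4]ᵀ = Q⁴·[a_1, a_0]ᵀ.
Q⁴ = [[44, 32], [16, 12]], giving [a_5, a_4]ᵀ = [[-152], [-56]].

-152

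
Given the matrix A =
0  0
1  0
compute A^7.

A is strictly triangular, hence nilpotent: A^2 = 0, so A^7 = 0.

[[0, 0], [0, 0]]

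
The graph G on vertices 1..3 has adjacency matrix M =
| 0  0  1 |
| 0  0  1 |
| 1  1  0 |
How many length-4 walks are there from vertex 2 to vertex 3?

0

The number of length-4 walks from vertex 2 to vertex 3 is entry (2,3) of M⁴, where M is the adjacency matrix.
M² = [[1, 1, 0], [1, 1, 0], [0, 0, 2]]
M³ = [[0, 0, 2], [0, 0, 2], [2, 2, 0]]
M⁴ = [[2, 2, 0], [2, 2, 0], [0, 0, 4]]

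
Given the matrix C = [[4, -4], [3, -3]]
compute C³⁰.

[[4, -4], [3, -3]]

C² = C (a projection; rank 1, trace 1), so C³⁰ = C.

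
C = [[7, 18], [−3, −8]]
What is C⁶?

[[−125, −378], [63, 190]]

tr C = −1 and det C = −2, so the characteristic polynomial is λ² − (−1)λ + (−2) with roots 1 and −2.
Eigenvectors give P = [[−3, −2], [1, 1]] with P⁻¹ = [[−1, −2], [1, 3]], and C = P·diag(1, −2)·P⁻¹.
Then C⁶ = P·diag(1, 64)·P⁻¹ = [[−3, −128], [1, 64]] · [[−1, −2], [1, 3]] = [[−125, −378], [63, 190]].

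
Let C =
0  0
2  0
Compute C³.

C is strictly triangular, hence nilpotent: C² = 0, so C³ = 0.

[[0, 0], [0, 0]]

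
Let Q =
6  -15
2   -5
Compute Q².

[[6, -15], [2, -5]]

Q² = Q (a projection; rank 1, trace 1), so Q² = Q.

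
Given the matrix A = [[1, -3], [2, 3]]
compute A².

[[-5, -12], [8, 3]]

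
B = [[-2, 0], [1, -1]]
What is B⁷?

tr B = -3 and det B = 2, so the characteristic polynomial is λ² − (-3)λ + (2) with roots -1 and -2.
Eigenvectors give P = [[0, 1], [-1, -1]] with P⁻¹ = [[-1, -1], [1, 0]], and B = P·diag(-1, -2)·P⁻¹.
Then B⁷ = P·diag(-1, -128)·P⁻¹ = [[0, -128], [1, 128]] · [[-1, -1], [1, 0]] = [[-128, 0], [127, -1]].

[[-128, 0], [127, -1]]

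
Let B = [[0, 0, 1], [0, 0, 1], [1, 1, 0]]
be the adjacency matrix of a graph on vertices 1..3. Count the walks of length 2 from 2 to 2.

1

The number of length-2 walks from vertex 2 to vertex 2 is entry (2,2) of B², where B is the adjacency matrix.
B² = [[1, 1, 0], [1, 1, 0], [0, 0, 2]]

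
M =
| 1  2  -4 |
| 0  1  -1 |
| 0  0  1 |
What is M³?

M = I + N where N = [[0, 2, -4], [0, 0, -1], [0, 0, 0]] is strictly upper-triangular, so N³ = 0.
(I + N)³ = I + 3·N + 3·N² = [[1, 6, -18], [0, 1, -3], [0, 0, 1]].

[[1, 6, -18], [0, 1, -3], [0, 0, 1]]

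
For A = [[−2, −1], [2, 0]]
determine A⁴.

A² = [[2, 2], [−4, −2]]
A³ = [[0, −2], [4, 4]]
A⁴ = [[−4, 0], [0, −4]]

[[−4, 0], [0, −4]]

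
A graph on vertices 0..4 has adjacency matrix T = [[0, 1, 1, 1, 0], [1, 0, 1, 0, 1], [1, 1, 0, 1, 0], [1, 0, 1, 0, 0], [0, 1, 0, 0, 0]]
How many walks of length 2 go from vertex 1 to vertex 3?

2

The number of length-2 walks from vertex 1 to vertex 3 is entry (1,3) of T², where T is the adjacency matrix.
T² = [[3, 1, 2, 1, 1], [1, 3, 1, 2, 0], [2, 1, 3, 1, 1], [1, 2, 1, 2, 0], [1, 0, 1, 0, 1]]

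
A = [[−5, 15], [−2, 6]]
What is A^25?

A² = A (a projection; rank 1, trace 1), so A^25 = A.

[[−5, 15], [−2, 6]]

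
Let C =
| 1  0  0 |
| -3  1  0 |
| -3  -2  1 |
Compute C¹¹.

C = I + N where N = [[0, 0, 0], [-3, 0, 0], [-3, -2, 0]] is strictly lower-triangular, so N³ = 0.
(I + N)¹¹ = I + 11·N + 55·N² = [[1, 0, 0], [-33, 1, 0], [297, -22, 1]].

[[1, 0, 0], [-33, 1, 0], [297, -22, 1]]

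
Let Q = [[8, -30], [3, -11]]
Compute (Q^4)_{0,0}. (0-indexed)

tr Q = -3 and det Q = 2, so the characteristic polynomial is λ² − (-3)λ + (2) with roots -1 and -2.
Eigenvectors give P = [[-10, -3], [-3, -1]] with P⁻¹ = [[-1, 3], [3, -10]], and Q = P·diag(-1, -2)·P⁻¹.
Then Q^4 = P·diag(1, 16)·P⁻¹ = [[-10, -48], [-3, -16]] · [[-1, 3], [3, -10]] = [[-134, 450], [-45, 151]].

-134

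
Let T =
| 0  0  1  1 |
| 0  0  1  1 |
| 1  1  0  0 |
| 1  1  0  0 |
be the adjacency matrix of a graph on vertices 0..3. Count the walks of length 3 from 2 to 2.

0

The number of length-3 walks from vertex 2 to vertex 2 is entry (2,2) of T³, where T is the adjacency matrix.
T² = [[2, 2, 0, 0], [2, 2, 0, 0], [0, 0, 2, 2], [0, 0, 2, 2]]
T³ = [[0, 0, 4, 4], [0, 0, 4, 4], [4, 4, 0, 0], [4, 4, 0, 0]]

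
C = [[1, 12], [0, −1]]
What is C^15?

[[1, 12], [0, −1]]

C² = I (check: tr C = 0 and det C = −1), so C^15 = C since 15 is odd.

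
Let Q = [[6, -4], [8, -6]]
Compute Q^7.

[[384, -256], [512, -384]]

tr Q = 0 and det Q = -4, so the characteristic polynomial is λ² − (0)λ + (-4) with roots 2 and -2.
Eigenvectors give P = [[1, -1], [1, -2]] with P⁻¹ = [[2, -1], [1, -1]], and Q = P·diag(2, -2)·P⁻¹.
Then Q^7 = P·diag(128, -128)·P⁻¹ = [[128, 128], [128, 256]] · [[2, -1], [1, -1]] = [[384, -256], [512, -384]].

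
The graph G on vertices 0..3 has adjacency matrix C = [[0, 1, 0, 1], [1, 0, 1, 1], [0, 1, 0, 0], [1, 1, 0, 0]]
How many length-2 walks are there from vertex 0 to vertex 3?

The number of length-2 walks from vertex 0 to vertex 3 is entry (0,3) of C², where C is the adjacency matrix.
C² = [[2, 1, 1, 1], [1, 3, 0, 1], [1, 0, 1, 1], [1, 1, 1, 2]]

1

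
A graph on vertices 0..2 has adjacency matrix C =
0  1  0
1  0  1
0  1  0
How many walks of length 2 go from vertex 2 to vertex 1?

The number of length-2 walks from vertex 2 to vertex 1 is entry (2,1) of C², where C is the adjacency matrix.
C² = [[1, 0, 1], [0, 2, 0], [1, 0, 1]]

0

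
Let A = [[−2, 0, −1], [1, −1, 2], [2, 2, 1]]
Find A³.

A² = [[2, −2, 1], [1, 5, −1], [0, 0, 3]]
A³ = [[−4, 4, −5], [1, −7, 8], [6, 6, 3]]

[[−4, 4, −5], [1, −7, 8], [6, 6, 3]]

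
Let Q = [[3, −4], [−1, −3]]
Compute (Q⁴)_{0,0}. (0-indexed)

169

Q² = [[13, 0], [0, 13]]
Q³ = [[39, −52], [−13, −39]]
Q⁴ = [[169, 0], [0, 169]]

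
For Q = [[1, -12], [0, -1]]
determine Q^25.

Q² = I (check: tr Q = 0 and det Q = -1), so Q^25 = Q since 25 is odd.

[[1, -12], [0, -1]]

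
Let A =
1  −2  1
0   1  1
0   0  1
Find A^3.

A = I + N where N = [[0, −2, 1], [0, 0, 1], [0, 0, 0]] is strictly upper-triangular, so N^3 = 0.
(I + N)^3 = I + 3·N + 3·N^2 = [[1, −6, −3], [0, 1, 3], [0, 0, 1]].

[[1, −6, −3], [0, 1, 3], [0, 0, 1]]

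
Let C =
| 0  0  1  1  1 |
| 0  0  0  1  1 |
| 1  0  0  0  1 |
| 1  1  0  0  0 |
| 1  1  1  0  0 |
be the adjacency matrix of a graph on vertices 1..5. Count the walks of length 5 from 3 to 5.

The number of length-5 walks from vertex 3 to vertex 5 is entry (3,5) of C⁵, where C is the adjacency matrix.
C² = [[3, 2, 1, 0, 1], [2, 2, 1, 0, 0], [1, 1, 2, 1, 1], [0, 0, 1, 2, 2], [1, 0, 1, 2, 3]]
C³ = [[2, 1, 4, 5, 6], [1, 0, 2, 4, 5], [4, 2, 2, 2, 4], [5, 4, 2, 0, 1], [6, 5, 4, 1, 2]]
C⁴ = [[15, 11, 8, 3, 7], [11, 9, 6, 1, 3], [8, 6, 8, 6, 8], [3, 1, 6, 9, 11], [7, 3, 8, 11, 15]]
C⁵ = [[18, 10, 22, 26, 34], [10, 4, 14, 20, 26], [22, 14, 16, 14, 22], [26, 20, 14, 4, 10], [34, 26, 22, 10, 18]]

22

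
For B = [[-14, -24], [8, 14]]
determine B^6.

[[64, 0], [0, 64]]

tr B = 0 and det B = -4, so the characteristic polynomial is λ² − (0)λ + (-4) with roots 2 and -2.
Eigenvectors give P = [[-3, -2], [2, 1]] with P⁻¹ = [[1, 2], [-2, -3]], and B = P·diag(2, -2)·P⁻¹.
Then B^6 = P·diag(64, 64)·P⁻¹ = [[-192, -128], [128, 64]] · [[1, 2], [-2, -3]] = [[64, 0], [0, 64]].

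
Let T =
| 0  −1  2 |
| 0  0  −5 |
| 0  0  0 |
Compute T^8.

[[0, 0, 0], [0, 0, 0], [0, 0, 0]]

T is strictly triangular, hence nilpotent: T^3 = 0, so T^8 = 0.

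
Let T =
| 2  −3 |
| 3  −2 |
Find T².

[[−5, 0], [0, −5]]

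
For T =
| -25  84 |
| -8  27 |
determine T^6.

tr T = 2 and det T = -3, so the characteristic polynomial is λ² − (2)λ + (-3) with roots 3 and -1.
Eigenvectors give P = [[3, 7], [1, 2]] with P⁻¹ = [[-2, 7], [1, -3]], and T = P·diag(3, -1)·P⁻¹.
Then T^6 = P·diag(729, 1)·P⁻¹ = [[2187, 7], [729, 2]] · [[-2, 7], [1, -3]] = [[-4367, 15288], [-1456, 5097]].

[[-4367, 15288], [-1456, 5097]]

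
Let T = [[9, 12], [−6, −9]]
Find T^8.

[[6561, 0], [0, 6561]]

tr T = 0 and det T = −9, so the characteristic polynomial is λ² − (0)λ + (−9) with roots −3 and 3.
Eigenvectors give P = [[1, −2], [−1, 1]] with P⁻¹ = [[−1, −2], [−1, −1]], and T = P·diag(−3, 3)·P⁻¹.
Then T^8 = P·diag(6561, 6561)·P⁻¹ = [[6561, −13122], [−6561, 6561]] · [[−1, −2], [−1, −1]] = [[6561, 0], [0, 6561]].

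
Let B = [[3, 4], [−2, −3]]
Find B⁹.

B² = I (check: tr B = 0 and det B = −1), so B⁹ = B since 9 is odd.

[[3, 4], [−2, −3]]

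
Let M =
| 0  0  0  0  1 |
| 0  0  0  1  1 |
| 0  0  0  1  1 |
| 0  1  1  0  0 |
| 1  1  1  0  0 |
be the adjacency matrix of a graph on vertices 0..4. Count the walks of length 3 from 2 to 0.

The number of length-3 walks from vertex 2 to vertex 0 is entry (2,0) of M³, where M is the adjacency matrix.
M² = [[1, 1, 1, 0, 0], [1, 2, 2, 0, 0], [1, 2, 2, 0, 0], [0, 0, 0, 2, 2], [0, 0, 0, 2, 3]]
M³ = [[0, 0, 0, 2, 3], [0, 0, 0, 4, 5], [0, 0, 0, 4, 5], [2, 4, 4, 0, 0], [3, 5, 5, 0, 0]]

0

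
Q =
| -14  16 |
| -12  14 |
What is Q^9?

[[-3584, 4096], [-3072, 3584]]

tr Q = 0 and det Q = -4, so the characteristic polynomial is λ² − (0)λ + (-4) with roots 2 and -2.
Eigenvectors give P = [[1, 4], [1, 3]] with P⁻¹ = [[-3, 4], [1, -1]], and Q = P·diag(2, -2)·P⁻¹.
Then Q^9 = P·diag(512, -512)·P⁻¹ = [[512, -2048], [512, -1536]] · [[-3, 4], [1, -1]] = [[-3584, 4096], [-3072, 3584]].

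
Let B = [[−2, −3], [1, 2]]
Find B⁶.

B² = I (check: tr B = 0 and det B = −1), so B⁶ = I since 6 is even.

[[1, 0], [0, 1]]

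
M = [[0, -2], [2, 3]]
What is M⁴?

M² = [[-4, -6], [6, 5]]
M³ = [[-12, -10], [10, 3]]
M⁴ = [[-20, -6], [6, -11]]

[[-20, -6], [6, -11]]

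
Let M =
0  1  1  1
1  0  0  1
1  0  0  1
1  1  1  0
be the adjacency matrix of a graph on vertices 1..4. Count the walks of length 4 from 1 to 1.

15

The number of length-4 walks from vertex 1 to vertex 1 is entry (1,1) of M⁴, where M is the adjacency matrix.
M² = [[3, 1, 1, 2], [1, 2, 2, 1], [1, 2, 2, 1], [2, 1, 1, 3]]
M³ = [[4, 5, 5, 5], [5, 2, 2, 5], [5, 2, 2, 5], [5, 5, 5, 4]]
M⁴ = [[15, 9, 9, 14], [9, 10, 10, 9], [9, 10, 10, 9], [14, 9, 9, 15]]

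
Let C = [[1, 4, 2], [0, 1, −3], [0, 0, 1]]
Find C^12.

C = I + N where N = [[0, 4, 2], [0, 0, −3], [0, 0, 0]] is strictly upper-triangular, so N^3 = 0.
(I + N)^12 = I + 12·N + 66·N^2 = [[1, 48, −768], [0, 1, −36], [0, 0, 1]].

[[1, 48, −768], [0, 1, −36], [0, 0, 1]]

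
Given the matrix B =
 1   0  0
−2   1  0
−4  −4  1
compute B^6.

[[1, 0, 0], [−12, 1, 0], [96, −24, 1]]

B = I + N where N = [[0, 0, 0], [−2, 0, 0], [−4, −4, 0]] is strictly lower-triangular, so N^3 = 0.
(I + N)^6 = I + 6·N + 15·N^2 = [[1, 0, 0], [−12, 1, 0], [96, −24, 1]].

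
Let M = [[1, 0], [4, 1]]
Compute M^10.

M = I + N where N = [[0, 0], [4, 0]] is strictly lower-triangular, so N^2 = 0.
(I + N)^10 = I + 10·N = [[1, 0], [40, 1]].

[[1, 0], [40, 1]]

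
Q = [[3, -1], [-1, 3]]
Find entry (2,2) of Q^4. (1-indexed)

136

Q^2 = [[10, -6], [-6, 10]]
Q^3 = [[36, -28], [-28, 36]]
Q^4 = [[136, -120], [-120, 136]]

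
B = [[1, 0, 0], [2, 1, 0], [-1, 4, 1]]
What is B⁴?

[[1, 0, 0], [8, 1, 0], [44, 16, 1]]

B = I + N where N = [[0, 0, 0], [2, 0, 0], [-1, 4, 0]] is strictly lower-triangular, so N³ = 0.
(I + N)⁴ = I + 4·N + 6·N² = [[1, 0, 0], [8, 1, 0], [44, 16, 1]].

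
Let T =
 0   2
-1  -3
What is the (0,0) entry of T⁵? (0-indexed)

tr T = -3 and det T = 2, so the characteristic polynomial is λ² − (-3)λ + (2) with roots -2 and -1.
Eigenvectors give P = [[-1, -2], [1, 1]] with P⁻¹ = [[1, 2], [-1, -1]], and T = P·diag(-2, -1)·P⁻¹.
Then T⁵ = P·diag(-32, -1)·P⁻¹ = [[32, 2], [-32, -1]] · [[1, 2], [-1, -1]] = [[30, 62], [-31, -63]].

30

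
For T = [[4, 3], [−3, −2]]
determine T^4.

[[13, 12], [−12, −11]]

T^2 = [[7, 6], [−6, −5]]
T^3 = [[10, 9], [−9, −8]]
T^4 = [[13, 12], [−12, −11]]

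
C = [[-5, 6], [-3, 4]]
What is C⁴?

tr C = -1 and det C = -2, so the characteristic polynomial is λ² − (-1)λ + (-2) with roots 1 and -2.
Eigenvectors give P = [[1, 2], [1, 1]] with P⁻¹ = [[-1, 2], [1, -1]], and C = P·diag(1, -2)·P⁻¹.
Then C⁴ = P·diag(1, 16)·P⁻¹ = [[1, 32], [1, 16]] · [[-1, 2], [1, -1]] = [[31, -30], [15, -14]].

[[31, -30], [15, -14]]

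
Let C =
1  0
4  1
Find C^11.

[[1, 0], [44, 1]]

C = I + N where N = [[0, 0], [4, 0]] is strictly lower-triangular, so N^2 = 0.
(I + N)^11 = I + 11·N = [[1, 0], [44, 1]].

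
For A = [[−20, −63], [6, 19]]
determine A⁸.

[[1786, 5355], [−510, −1529]]

tr A = −1 and det A = −2, so the characteristic polynomial is λ² − (−1)λ + (−2) with roots −2 and 1.
Eigenvectors give P = [[−7, 3], [2, −1]] with P⁻¹ = [[−1, −3], [−2, −7]], and A = P·diag(−2, 1)·P⁻¹.
Then A⁸ = P·diag(256, 1)·P⁻¹ = [[−1792, 3], [512, −1]] · [[−1, −3], [−2, −7]] = [[1786, 5355], [−510, −1529]].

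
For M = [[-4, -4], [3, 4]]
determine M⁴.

M² = [[4, 0], [0, 4]]
M³ = [[-16, -16], [12, 16]]
M⁴ = [[16, 0], [0, 16]]

[[16, 0], [0, 16]]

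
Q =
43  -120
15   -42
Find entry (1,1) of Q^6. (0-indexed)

tr Q = 1 and det Q = -6, so the characteristic polynomial is λ² − (1)λ + (-6) with roots -2 and 3.
Eigenvectors give P = [[-8, -3], [-3, -1]] with P⁻¹ = [[1, -3], [-3, 8]], and Q = P·diag(-2, 3)·P⁻¹.
Then Q^6 = P·diag(64, 729)·P⁻¹ = [[-512, -2187], [-192, -729]] · [[1, -3], [-3, 8]] = [[6049, -15960], [1995, -5256]].

-5256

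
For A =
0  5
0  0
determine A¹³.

A is strictly triangular, hence nilpotent: A² = 0, so A¹³ = 0.

[[0, 0], [0, 0]]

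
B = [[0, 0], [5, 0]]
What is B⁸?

[[0, 0], [0, 0]]

B is strictly triangular, hence nilpotent: B² = 0, so B⁸ = 0.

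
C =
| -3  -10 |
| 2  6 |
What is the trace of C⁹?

513

tr C = 3 and det C = 2, so the characteristic polynomial is λ² − (3)λ + (2) with roots 1 and 2.
Eigenvectors give P = [[5, -2], [-2, 1]] with P⁻¹ = [[1, 2], [2, 5]], and C = P·diag(1, 2)·P⁻¹.
Then C⁹ = P·diag(1, 512)·P⁻¹ = [[5, -1024], [-2, 512]] · [[1, 2], [2, 5]] = [[-2043, -5110], [1022, 2556]].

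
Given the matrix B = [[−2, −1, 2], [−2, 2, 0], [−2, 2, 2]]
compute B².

[[2, 4, 0], [0, 6, −4], [−4, 10, 0]]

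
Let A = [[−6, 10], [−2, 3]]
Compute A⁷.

[[−636, 1270], [−254, 507]]

tr A = −3 and det A = 2, so the characteristic polynomial is λ² − (−3)λ + (2) with roots −2 and −1.
Eigenvectors give P = [[5, 2], [2, 1]] with P⁻¹ = [[1, −2], [−2, 5]], and A = P·diag(−2, −1)·P⁻¹.
Then A⁷ = P·diag(−128, −1)·P⁻¹ = [[−640, −2], [−256, −1]] · [[1, −2], [−2, 5]] = [[−636, 1270], [−254, 507]].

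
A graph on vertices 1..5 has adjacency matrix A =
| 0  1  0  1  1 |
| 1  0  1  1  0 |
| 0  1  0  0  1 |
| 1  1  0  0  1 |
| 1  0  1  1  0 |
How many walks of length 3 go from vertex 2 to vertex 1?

7

The number of length-3 walks from vertex 2 to vertex 1 is entry (2,1) of A³, where A is the adjacency matrix.
A² = [[3, 1, 2, 2, 1], [1, 3, 0, 1, 3], [2, 0, 2, 2, 0], [2, 1, 2, 3, 1], [1, 3, 0, 1, 3]]
A³ = [[4, 7, 2, 5, 7], [7, 2, 6, 7, 2], [2, 6, 0, 2, 6], [5, 7, 2, 4, 7], [7, 2, 6, 7, 2]]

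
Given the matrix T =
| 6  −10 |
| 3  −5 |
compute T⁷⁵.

T² = T (a projection; rank 1, trace 1), so T⁷⁵ = T.

[[6, −10], [3, −5]]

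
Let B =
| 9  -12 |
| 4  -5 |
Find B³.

[[105, -156], [52, -77]]

tr B = 4 and det B = 3, so the characteristic polynomial is λ² − (4)λ + (3) with roots 3 and 1.
Eigenvectors give P = [[2, -3], [1, -2]] with P⁻¹ = [[2, -3], [1, -2]], and B = P·diag(3, 1)·P⁻¹.
Then B³ = P·diag(27, 1)·P⁻¹ = [[54, -3], [27, -2]] · [[2, -3], [1, -2]] = [[105, -156], [52, -77]].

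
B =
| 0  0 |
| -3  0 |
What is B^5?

[[0, 0], [0, 0]]

B is strictly triangular, hence nilpotent: B^2 = 0, so B^5 = 0.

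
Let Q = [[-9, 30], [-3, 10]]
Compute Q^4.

Q² = Q (a projection; rank 1, trace 1), so Q^4 = Q.

[[-9, 30], [-3, 10]]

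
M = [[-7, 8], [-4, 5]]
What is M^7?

tr M = -2 and det M = -3, so the characteristic polynomial is λ² − (-2)λ + (-3) with roots -3 and 1.
Eigenvectors give P = [[-2, 1], [-1, 1]] with P⁻¹ = [[-1, 1], [-1, 2]], and M = P·diag(-3, 1)·P⁻¹.
Then M^7 = P·diag(-2187, 1)·P⁻¹ = [[4374, 1], [2187, 1]] · [[-1, 1], [-1, 2]] = [[-4375, 4376], [-2188, 2189]].

[[-4375, 4376], [-2188, 2189]]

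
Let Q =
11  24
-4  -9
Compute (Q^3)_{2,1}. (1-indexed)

tr Q = 2 and det Q = -3, so the characteristic polynomial is λ² − (2)λ + (-3) with roots 3 and -1.
Eigenvectors give P = [[-3, -2], [1, 1]] with P⁻¹ = [[-1, -2], [1, 3]], and Q = P·diag(3, -1)·P⁻¹.
Then Q^3 = P·diag(27, -1)·P⁻¹ = [[-81, 2], [27, -1]] · [[-1, -2], [1, 3]] = [[83, 168], [-28, -57]].

-28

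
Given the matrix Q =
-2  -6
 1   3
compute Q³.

Q² = Q (a projection; rank 1, trace 1), so Q³ = Q.

[[-2, -6], [1, 3]]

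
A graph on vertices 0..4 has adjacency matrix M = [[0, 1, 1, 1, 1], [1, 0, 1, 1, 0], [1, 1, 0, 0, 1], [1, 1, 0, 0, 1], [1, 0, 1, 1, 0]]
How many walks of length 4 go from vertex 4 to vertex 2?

The number of length-4 walks from vertex 4 to vertex 2 is entry (4,2) of M⁴, where M is the adjacency matrix.
M² = [[4, 2, 2, 2, 2], [2, 3, 1, 1, 3], [2, 1, 3, 3, 1], [2, 1, 3, 3, 1], [2, 3, 1, 1, 3]]
M³ = [[8, 8, 8, 8, 8], [8, 4, 8, 8, 4], [8, 8, 4, 4, 8], [8, 8, 4, 4, 8], [8, 4, 8, 8, 4]]
M⁴ = [[32, 24, 24, 24, 24], [24, 24, 16, 16, 24], [24, 16, 24, 24, 16], [24, 16, 24, 24, 16], [24, 24, 16, 16, 24]]

16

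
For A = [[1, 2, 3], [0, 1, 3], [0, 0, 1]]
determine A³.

[[1, 6, 27], [0, 1, 9], [0, 0, 1]]

A = I + N where N = [[0, 2, 3], [0, 0, 3], [0, 0, 0]] is strictly upper-triangular, so N³ = 0.
(I + N)³ = I + 3·N + 3·N² = [[1, 6, 27], [0, 1, 9], [0, 0, 1]].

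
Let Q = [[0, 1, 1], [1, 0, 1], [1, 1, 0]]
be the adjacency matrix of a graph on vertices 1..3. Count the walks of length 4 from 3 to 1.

5

The number of length-4 walks from vertex 3 to vertex 1 is entry (3,1) of Q^4, where Q is the adjacency matrix.
Q^2 = [[2, 1, 1], [1, 2, 1], [1, 1, 2]]
Q^3 = [[2, 3, 3], [3, 2, 3], [3, 3, 2]]
Q^4 = [[6, 5, 5], [5, 6, 5], [5, 5, 6]]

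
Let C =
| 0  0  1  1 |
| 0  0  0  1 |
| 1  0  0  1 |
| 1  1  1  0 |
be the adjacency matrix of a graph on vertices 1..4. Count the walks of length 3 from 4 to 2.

3

The number of length-3 walks from vertex 4 to vertex 2 is entry (4,2) of C³, where C is the adjacency matrix.
C² = [[2, 1, 1, 1], [1, 1, 1, 0], [1, 1, 2, 1], [1, 0, 1, 3]]
C³ = [[2, 1, 3, 4], [1, 0, 1, 3], [3, 1, 2, 4], [4, 3, 4, 2]]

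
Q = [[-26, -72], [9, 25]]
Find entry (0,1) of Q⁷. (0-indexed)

-3096

tr Q = -1 and det Q = -2, so the characteristic polynomial is λ² − (-1)λ + (-2) with roots -2 and 1.
Eigenvectors give P = [[-3, 8], [1, -3]] with P⁻¹ = [[-3, -8], [-1, -3]], and Q = P·diag(-2, 1)·P⁻¹.
Then Q⁷ = P·diag(-128, 1)·P⁻¹ = [[384, 8], [-128, -3]] · [[-3, -8], [-1, -3]] = [[-1160, -3096], [387, 1033]].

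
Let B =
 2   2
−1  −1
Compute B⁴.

[[2, 2], [−1, −1]]

B² = B (a projection; rank 1, trace 1), so B⁴ = B.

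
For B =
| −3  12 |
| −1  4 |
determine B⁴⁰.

B² = B (a projection; rank 1, trace 1), so B⁴⁰ = B.

[[−3, 12], [−1, 4]]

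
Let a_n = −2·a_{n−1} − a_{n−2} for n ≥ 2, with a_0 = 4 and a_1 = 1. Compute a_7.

31

With companion matrix A = [[−2, −1], [1, 0]], [a_n, a_{n−1}]ᵀ = A·[a_{n−1}, a_{n−2}]ᵀ, so [a_7, a_6]ᵀ = A^6·[a_1, a_0]ᵀ.
A^6 = [[7, 6], [−6, −5]], giving [a_7, a_6]ᵀ = [[31], [−26]].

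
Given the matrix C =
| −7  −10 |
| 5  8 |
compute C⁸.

[[−6049, −12610], [6305, 12866]]

tr C = 1 and det C = −6, so the characteristic polynomial is λ² − (1)λ + (−6) with roots 3 and −2.
Eigenvectors give P = [[1, −2], [−1, 1]] with P⁻¹ = [[−1, −2], [−1, −1]], and C = P·diag(3, −2)·P⁻¹.
Then C⁸ = P·diag(6561, 256)·P⁻¹ = [[6561, −512], [−6561, 256]] · [[−1, −2], [−1, −1]] = [[−6049, −12610], [6305, 12866]].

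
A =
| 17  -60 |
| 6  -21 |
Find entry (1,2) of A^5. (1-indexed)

-7260

tr A = -4 and det A = 3, so the characteristic polynomial is λ² − (-4)λ + (3) with roots -1 and -3.
Eigenvectors give P = [[-10, 3], [-3, 1]] with P⁻¹ = [[-1, 3], [-3, 10]], and A = P·diag(-1, -3)·P⁻¹.
Then A^5 = P·diag(-1, -243)·P⁻¹ = [[10, -729], [3, -243]] · [[-1, 3], [-3, 10]] = [[2177, -7260], [726, -2421]].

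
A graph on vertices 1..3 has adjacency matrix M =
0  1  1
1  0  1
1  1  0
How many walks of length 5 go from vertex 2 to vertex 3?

11

The number of length-5 walks from vertex 2 to vertex 3 is entry (2,3) of M^5, where M is the adjacency matrix.
M^2 = [[2, 1, 1], [1, 2, 1], [1, 1, 2]]
M^3 = [[2, 3, 3], [3, 2, 3], [3, 3, 2]]
M^4 = [[6, 5, 5], [5, 6, 5], [5, 5, 6]]
M^5 = [[10, 11, 11], [11, 10, 11], [11, 11, 10]]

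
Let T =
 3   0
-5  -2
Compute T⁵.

tr T = 1 and det T = -6, so the characteristic polynomial is λ² − (1)λ + (-6) with roots 3 and -2.
Eigenvectors give P = [[-1, 0], [1, 1]] with P⁻¹ = [[-1, 0], [1, 1]], and T = P·diag(3, -2)·P⁻¹.
Then T⁵ = P·diag(243, -32)·P⁻¹ = [[-243, 0], [243, -32]] · [[-1, 0], [1, 1]] = [[243, 0], [-275, -32]].

[[243, 0], [-275, -32]]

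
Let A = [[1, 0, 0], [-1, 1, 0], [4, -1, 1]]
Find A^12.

[[1, 0, 0], [-12, 1, 0], [114, -12, 1]]

A = I + N where N = [[0, 0, 0], [-1, 0, 0], [4, -1, 0]] is strictly lower-triangular, so N^3 = 0.
(I + N)^12 = I + 12·N + 66·N^2 = [[1, 0, 0], [-12, 1, 0], [114, -12, 1]].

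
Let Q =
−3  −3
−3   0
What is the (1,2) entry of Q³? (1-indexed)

Q² = [[18, 9], [9, 9]]
Q³ = [[−81, −54], [−54, −27]]

−54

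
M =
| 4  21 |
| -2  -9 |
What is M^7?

tr M = -5 and det M = 6, so the characteristic polynomial is λ² − (-5)λ + (6) with roots -2 and -3.
Eigenvectors give P = [[7, -3], [-2, 1]] with P⁻¹ = [[1, 3], [2, 7]], and M = P·diag(-2, -3)·P⁻¹.
Then M^7 = P·diag(-128, -2187)·P⁻¹ = [[-896, 6561], [256, -2187]] · [[1, 3], [2, 7]] = [[12226, 43239], [-4118, -14541]].

[[12226, 43239], [-4118, -14541]]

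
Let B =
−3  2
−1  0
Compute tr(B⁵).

−33

tr B = −3 and det B = 2, so the characteristic polynomial is λ² − (−3)λ + (2) with roots −2 and −1.
Eigenvectors give P = [[−2, 1], [−1, 1]] with P⁻¹ = [[−1, 1], [−1, 2]], and B = P·diag(−2, −1)·P⁻¹.
Then B⁵ = P·diag(−32, −1)·P⁻¹ = [[64, −1], [32, −1]] · [[−1, 1], [−1, 2]] = [[−63, 62], [−31, 30]].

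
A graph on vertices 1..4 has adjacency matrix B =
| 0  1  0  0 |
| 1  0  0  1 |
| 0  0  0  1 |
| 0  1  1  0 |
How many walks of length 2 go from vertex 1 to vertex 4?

The number of length-2 walks from vertex 1 to vertex 4 is entry (1,4) of B², where B is the adjacency matrix.
B² = [[1, 0, 0, 1], [0, 2, 1, 0], [0, 1, 1, 0], [1, 0, 0, 2]]

1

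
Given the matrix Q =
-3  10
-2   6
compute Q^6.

[[-251, 630], [-126, 316]]

tr Q = 3 and det Q = 2, so the characteristic polynomial is λ² − (3)λ + (2) with roots 1 and 2.
Eigenvectors give P = [[-5, 2], [-2, 1]] with P⁻¹ = [[-1, 2], [-2, 5]], and Q = P·diag(1, 2)·P⁻¹.
Then Q^6 = P·diag(1, 64)·P⁻¹ = [[-5, 128], [-2, 64]] · [[-1, 2], [-2, 5]] = [[-251, 630], [-126, 316]].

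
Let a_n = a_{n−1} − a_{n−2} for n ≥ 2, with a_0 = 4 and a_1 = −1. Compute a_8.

With companion matrix C = [[1, −1], [1, 0]], [a_n, a_{n−1}]ᵀ = C·[a_{n−1}, a_{n−2}]ᵀ, so [a_8, a_7]ᵀ = C⁷·[a_1, a_0]ᵀ.
C⁷ = [[1, −1], [1, 0]], giving [a_8, a_7]ᵀ = [[−5], [−1]].

−5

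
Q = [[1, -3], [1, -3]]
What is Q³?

Q² = [[-2, 6], [-2, 6]]
Q³ = [[4, -12], [4, -12]]

[[4, -12], [4, -12]]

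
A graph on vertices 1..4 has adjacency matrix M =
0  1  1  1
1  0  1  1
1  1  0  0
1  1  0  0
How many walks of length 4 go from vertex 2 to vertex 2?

15

The number of length-4 walks from vertex 2 to vertex 2 is entry (2,2) of M⁴, where M is the adjacency matrix.
M² = [[3, 2, 1, 1], [2, 3, 1, 1], [1, 1, 2, 2], [1, 1, 2, 2]]
M³ = [[4, 5, 5, 5], [5, 4, 5, 5], [5, 5, 2, 2], [5, 5, 2, 2]]
M⁴ = [[15, 14, 9, 9], [14, 15, 9, 9], [9, 9, 10, 10], [9, 9, 10, 10]]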